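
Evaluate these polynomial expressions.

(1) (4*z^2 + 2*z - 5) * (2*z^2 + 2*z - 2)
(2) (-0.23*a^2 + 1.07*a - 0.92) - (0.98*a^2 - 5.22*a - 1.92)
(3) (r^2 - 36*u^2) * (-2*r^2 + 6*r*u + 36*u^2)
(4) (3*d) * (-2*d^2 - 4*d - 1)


(1) = 8*z^4 + 12*z^3 - 14*z^2 - 14*z + 10
(2) = -1.21*a^2 + 6.29*a + 1.0
(3) = -2*r^4 + 6*r^3*u + 108*r^2*u^2 - 216*r*u^3 - 1296*u^4
(4) = -6*d^3 - 12*d^2 - 3*d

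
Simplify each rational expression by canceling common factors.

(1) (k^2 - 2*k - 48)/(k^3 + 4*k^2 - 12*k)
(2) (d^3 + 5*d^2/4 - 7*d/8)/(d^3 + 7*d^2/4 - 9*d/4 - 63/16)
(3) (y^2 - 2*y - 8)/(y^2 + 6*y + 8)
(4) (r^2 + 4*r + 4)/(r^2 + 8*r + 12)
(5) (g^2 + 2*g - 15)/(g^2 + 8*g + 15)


(1) = (k - 8)/(k^2 - 2*k)
(2) = (4*d^2 - 2*d)/(4*d^2 - 9)
(3) = (y - 4)/(y + 4)
(4) = (r + 2)/(r + 6)
(5) = (g - 3)/(g + 3)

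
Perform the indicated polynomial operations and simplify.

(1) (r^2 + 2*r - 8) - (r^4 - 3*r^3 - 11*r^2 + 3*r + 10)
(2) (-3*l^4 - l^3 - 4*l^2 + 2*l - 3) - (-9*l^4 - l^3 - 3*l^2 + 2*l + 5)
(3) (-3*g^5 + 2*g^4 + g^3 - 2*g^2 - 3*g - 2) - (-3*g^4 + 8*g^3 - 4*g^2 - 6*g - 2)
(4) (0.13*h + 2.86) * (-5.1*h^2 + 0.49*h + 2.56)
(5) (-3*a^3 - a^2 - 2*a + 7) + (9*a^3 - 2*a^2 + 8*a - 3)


(1) = -r^4 + 3*r^3 + 12*r^2 - r - 18
(2) = 6*l^4 - l^2 - 8
(3) = -3*g^5 + 5*g^4 - 7*g^3 + 2*g^2 + 3*g
(4) = -0.663*h^3 - 14.5223*h^2 + 1.7342*h + 7.3216
(5) = 6*a^3 - 3*a^2 + 6*a + 4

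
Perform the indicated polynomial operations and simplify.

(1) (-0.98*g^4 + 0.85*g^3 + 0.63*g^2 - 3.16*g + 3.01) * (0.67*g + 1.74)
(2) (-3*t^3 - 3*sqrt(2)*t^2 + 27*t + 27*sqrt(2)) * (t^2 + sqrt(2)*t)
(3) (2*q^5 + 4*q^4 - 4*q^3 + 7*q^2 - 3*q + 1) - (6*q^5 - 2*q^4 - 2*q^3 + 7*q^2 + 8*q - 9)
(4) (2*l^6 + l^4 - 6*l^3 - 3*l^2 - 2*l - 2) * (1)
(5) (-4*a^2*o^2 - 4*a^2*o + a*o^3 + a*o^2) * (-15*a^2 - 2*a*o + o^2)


(1) = -0.6566*g^5 - 1.1357*g^4 + 1.9011*g^3 - 1.021*g^2 - 3.4817*g + 5.2374
(2) = -3*t^5 - 6*sqrt(2)*t^4 + 21*t^3 + 54*sqrt(2)*t^2 + 54*t
(3) = -4*q^5 + 6*q^4 - 2*q^3 - 11*q + 10
(4) = 2*l^6 + l^4 - 6*l^3 - 3*l^2 - 2*l - 2
(5) = 60*a^4*o^2 + 60*a^4*o - 7*a^3*o^3 - 7*a^3*o^2 - 6*a^2*o^4 - 6*a^2*o^3 + a*o^5 + a*o^4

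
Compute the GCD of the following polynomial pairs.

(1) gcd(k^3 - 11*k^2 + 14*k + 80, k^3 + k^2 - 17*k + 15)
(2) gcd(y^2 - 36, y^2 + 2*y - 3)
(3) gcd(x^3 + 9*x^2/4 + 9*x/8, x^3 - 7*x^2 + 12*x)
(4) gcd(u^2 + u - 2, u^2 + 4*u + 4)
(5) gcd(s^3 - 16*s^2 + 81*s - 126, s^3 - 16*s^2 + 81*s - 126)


(1) = gcd((k - 8)*(k - 5)*(k + 2), (k - 3)*(k - 1)*(k + 5)) = 1
(2) = 1
(3) = gcd(x*(x + 3/4)*(x + 3/2), x*(x - 4)*(x - 3)) = x
(4) = gcd((u - 1)*(u + 2), (u + 2)^2) = u + 2
(5) = gcd((s - 7)*(s - 6)*(s - 3), (s - 7)*(s - 6)*(s - 3)) = s^3 - 16*s^2 + 81*s - 126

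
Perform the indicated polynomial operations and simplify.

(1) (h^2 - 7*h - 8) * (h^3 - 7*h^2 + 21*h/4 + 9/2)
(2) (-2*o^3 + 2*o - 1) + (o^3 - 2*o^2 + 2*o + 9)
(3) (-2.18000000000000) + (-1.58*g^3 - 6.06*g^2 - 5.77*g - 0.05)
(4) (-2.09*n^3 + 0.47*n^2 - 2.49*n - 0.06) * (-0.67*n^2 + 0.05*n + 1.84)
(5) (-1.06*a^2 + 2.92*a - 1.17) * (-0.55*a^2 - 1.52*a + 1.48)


(1) = h^5 - 14*h^4 + 185*h^3/4 + 95*h^2/4 - 147*h/2 - 36
(2) = -o^3 - 2*o^2 + 4*o + 8
(3) = -1.58*g^3 - 6.06*g^2 - 5.77*g - 2.23
(4) = 1.4003*n^5 - 0.4194*n^4 - 2.1538*n^3 + 0.7805*n^2 - 4.5846*n - 0.1104
(5) = 0.583*a^4 + 0.0052*a^3 - 5.3637*a^2 + 6.1*a - 1.7316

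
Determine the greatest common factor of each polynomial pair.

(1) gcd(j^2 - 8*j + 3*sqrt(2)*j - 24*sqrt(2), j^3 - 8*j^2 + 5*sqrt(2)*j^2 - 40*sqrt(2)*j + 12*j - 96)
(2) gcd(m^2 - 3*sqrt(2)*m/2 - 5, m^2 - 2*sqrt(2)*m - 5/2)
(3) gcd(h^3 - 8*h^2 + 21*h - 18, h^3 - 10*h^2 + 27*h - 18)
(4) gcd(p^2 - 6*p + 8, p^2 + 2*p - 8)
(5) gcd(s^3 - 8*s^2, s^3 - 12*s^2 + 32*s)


(1) = gcd((j - 8)*(j + 3*sqrt(2)), (j - 8)*(j + 2*sqrt(2))*(j + 3*sqrt(2))) = j^2 + j*(-8 + 3*sqrt(2)) - 24*sqrt(2)
(2) = gcd((m - 5*sqrt(2)/2)*(m + sqrt(2)), (m - 5*sqrt(2)/2)*(m + sqrt(2)/2)) = m - 5*sqrt(2)/2
(3) = h - 3
(4) = gcd((p - 4)*(p - 2), (p - 2)*(p + 4)) = p - 2
(5) = s^2 - 8*s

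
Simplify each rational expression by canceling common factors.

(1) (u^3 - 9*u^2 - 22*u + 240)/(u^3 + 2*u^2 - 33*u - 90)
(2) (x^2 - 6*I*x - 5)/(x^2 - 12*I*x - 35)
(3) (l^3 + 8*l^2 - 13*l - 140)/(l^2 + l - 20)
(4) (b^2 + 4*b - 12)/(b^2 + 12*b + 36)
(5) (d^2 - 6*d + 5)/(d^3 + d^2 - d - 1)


(1) = (u - 8)/(u + 3)
(2) = (x - I)/(x - 7*I)
(3) = l + 7
(4) = (b - 2)/(b + 6)
(5) = (d - 5)/(d^2 + 2*d + 1)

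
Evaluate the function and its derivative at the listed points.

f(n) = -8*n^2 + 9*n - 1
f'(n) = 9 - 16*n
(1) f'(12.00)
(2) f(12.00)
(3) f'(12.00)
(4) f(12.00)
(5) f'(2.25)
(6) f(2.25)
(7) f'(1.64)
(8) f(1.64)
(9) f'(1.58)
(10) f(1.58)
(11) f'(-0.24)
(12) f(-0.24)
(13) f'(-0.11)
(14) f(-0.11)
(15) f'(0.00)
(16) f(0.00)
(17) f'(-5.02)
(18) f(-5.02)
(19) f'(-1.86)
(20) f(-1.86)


(1) = -183.00
(2) = -1045.00
(3) = -183.00
(4) = -1045.00
(5) = -27.00
(6) = -21.25
(7) = -17.24
(8) = -7.76
(9) = -16.28
(10) = -6.75
(11) = 12.84
(12) = -3.62
(13) = 10.76
(14) = -2.09
(15) = 9.00
(16) = -1.00
(17) = 89.32
(18) = -247.78
(19) = 38.76
(20) = -45.42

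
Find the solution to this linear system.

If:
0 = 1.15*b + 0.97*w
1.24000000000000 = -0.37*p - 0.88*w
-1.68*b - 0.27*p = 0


Then:
b = 0.37
p = -2.31
w = -0.44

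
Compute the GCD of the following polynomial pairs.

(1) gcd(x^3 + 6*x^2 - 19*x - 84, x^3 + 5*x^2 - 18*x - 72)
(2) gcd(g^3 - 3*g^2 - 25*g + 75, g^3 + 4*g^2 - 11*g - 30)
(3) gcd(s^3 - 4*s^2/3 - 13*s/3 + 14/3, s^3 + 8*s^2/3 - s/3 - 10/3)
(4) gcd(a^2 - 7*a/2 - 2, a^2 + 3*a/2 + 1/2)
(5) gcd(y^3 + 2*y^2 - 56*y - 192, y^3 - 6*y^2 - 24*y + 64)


(1) = gcd((x - 4)*(x + 3)*(x + 7), (x - 4)*(x + 3)*(x + 6)) = x^2 - x - 12
(2) = g^2 + 2*g - 15
(3) = s^2 + s - 2
(4) = a + 1/2
(5) = y^2 - 4*y - 32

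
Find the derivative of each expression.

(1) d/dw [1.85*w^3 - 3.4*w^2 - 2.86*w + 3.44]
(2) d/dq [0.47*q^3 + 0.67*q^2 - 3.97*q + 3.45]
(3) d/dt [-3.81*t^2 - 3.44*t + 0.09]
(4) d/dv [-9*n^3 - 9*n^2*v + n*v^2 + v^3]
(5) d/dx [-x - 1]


(1) = 5.55*w^2 - 6.8*w - 2.86
(2) = 1.41*q^2 + 1.34*q - 3.97
(3) = -7.62*t - 3.44
(4) = -9*n^2 + 2*n*v + 3*v^2
(5) = -1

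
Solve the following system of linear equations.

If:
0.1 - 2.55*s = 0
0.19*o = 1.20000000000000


Then:
o = 6.32
s = 0.04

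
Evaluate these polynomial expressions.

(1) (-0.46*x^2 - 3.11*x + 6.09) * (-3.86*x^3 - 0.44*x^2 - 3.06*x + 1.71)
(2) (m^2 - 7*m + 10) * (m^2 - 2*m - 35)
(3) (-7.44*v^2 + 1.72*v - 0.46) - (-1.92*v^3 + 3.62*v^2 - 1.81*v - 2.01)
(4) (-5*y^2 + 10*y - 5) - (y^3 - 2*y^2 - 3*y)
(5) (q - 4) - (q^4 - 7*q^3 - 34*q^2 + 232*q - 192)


(1) = 1.7756*x^5 + 12.207*x^4 - 20.7314*x^3 + 6.0504*x^2 - 23.9535*x + 10.4139
(2) = m^4 - 9*m^3 - 11*m^2 + 225*m - 350
(3) = 1.92*v^3 - 11.06*v^2 + 3.53*v + 1.55
(4) = -y^3 - 3*y^2 + 13*y - 5
(5) = -q^4 + 7*q^3 + 34*q^2 - 231*q + 188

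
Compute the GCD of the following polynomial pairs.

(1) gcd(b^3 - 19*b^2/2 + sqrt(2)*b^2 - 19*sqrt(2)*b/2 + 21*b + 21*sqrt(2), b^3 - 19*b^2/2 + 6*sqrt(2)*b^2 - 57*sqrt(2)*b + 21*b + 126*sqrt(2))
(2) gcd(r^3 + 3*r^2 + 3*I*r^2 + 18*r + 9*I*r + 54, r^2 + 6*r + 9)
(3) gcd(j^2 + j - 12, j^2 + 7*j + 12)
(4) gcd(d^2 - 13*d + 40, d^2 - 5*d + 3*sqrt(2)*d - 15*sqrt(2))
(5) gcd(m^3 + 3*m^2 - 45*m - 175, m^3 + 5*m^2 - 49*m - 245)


(1) = gcd((b - 6)*(b - 7/2)*(b + sqrt(2)), (b - 6)*(b - 7/2)*(b + 6*sqrt(2))) = b^2 - 19*b/2 + 21
(2) = gcd((r + 3)*(r - 3*I)*(r + 6*I), (r + 3)^2) = r + 3
(3) = j + 4
(4) = d - 5
(5) = m^2 - 2*m - 35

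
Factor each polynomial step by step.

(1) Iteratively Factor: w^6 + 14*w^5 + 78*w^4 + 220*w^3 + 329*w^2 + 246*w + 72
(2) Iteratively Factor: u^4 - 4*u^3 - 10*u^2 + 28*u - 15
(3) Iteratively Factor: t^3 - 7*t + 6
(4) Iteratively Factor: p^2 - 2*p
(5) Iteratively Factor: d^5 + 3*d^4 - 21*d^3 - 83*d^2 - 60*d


(1) = (w + 1)*(w^5 + 13*w^4 + 65*w^3 + 155*w^2 + 174*w + 72) = (w + 1)^2*(w^4 + 12*w^3 + 53*w^2 + 102*w + 72) = (w + 1)^2*(w + 2)*(w^3 + 10*w^2 + 33*w + 36) = (w + 1)^2*(w + 2)*(w + 4)*(w^2 + 6*w + 9) = (w + 1)^2*(w + 2)*(w + 3)*(w + 4)*(w + 3)
(2) = (u - 1)*(u^3 - 3*u^2 - 13*u + 15) = (u - 5)*(u - 1)*(u^2 + 2*u - 3) = (u - 5)*(u - 1)^2*(u + 3)
(3) = (t + 3)*(t^2 - 3*t + 2) = (t - 2)*(t + 3)*(t - 1)
(4) = (p - 2)*(p)
(5) = (d - 5)*(d^4 + 8*d^3 + 19*d^2 + 12*d) = (d - 5)*(d + 3)*(d^3 + 5*d^2 + 4*d) = d*(d - 5)*(d + 3)*(d^2 + 5*d + 4) = d*(d - 5)*(d + 3)*(d + 4)*(d + 1)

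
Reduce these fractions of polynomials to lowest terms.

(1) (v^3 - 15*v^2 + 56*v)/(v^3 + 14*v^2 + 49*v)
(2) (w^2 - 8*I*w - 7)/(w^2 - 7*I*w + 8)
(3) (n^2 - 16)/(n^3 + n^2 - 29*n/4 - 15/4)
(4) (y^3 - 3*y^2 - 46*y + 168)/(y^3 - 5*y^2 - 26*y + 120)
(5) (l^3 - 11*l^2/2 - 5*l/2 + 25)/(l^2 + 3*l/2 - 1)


(1) = (v^2 - 15*v + 56)/(v^2 + 14*v + 49)
(2) = (w^2 - 8*I*w - 7)/(w^2 - 7*I*w + 8)
(3) = (4*n^2 - 64)/(4*n^3 + 4*n^2 - 29*n - 15)
(4) = (y + 7)/(y + 5)
(5) = (2*l^2 - 15*l + 25)/(2*l - 1)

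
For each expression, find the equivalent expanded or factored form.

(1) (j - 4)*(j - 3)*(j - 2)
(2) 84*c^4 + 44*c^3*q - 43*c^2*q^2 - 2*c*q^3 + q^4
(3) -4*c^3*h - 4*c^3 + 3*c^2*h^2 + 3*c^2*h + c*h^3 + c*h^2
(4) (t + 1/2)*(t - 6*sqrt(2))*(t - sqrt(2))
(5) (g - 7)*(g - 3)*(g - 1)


(1) = j^3 - 9*j^2 + 26*j - 24
(2) = (-7*c + q)*(-2*c + q)*(c + q)*(6*c + q)
(3) = (-c + h)*(4*c + h)*(c*h + c)
(4) = t^3 - 7*sqrt(2)*t^2 + t^2/2 - 7*sqrt(2)*t/2 + 12*t + 6
(5) = g^3 - 11*g^2 + 31*g - 21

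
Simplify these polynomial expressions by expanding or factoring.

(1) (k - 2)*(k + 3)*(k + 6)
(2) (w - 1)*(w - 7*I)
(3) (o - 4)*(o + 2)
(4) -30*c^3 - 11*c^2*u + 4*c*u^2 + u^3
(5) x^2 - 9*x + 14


(1) = k^3 + 7*k^2 - 36
(2) = w^2 - w - 7*I*w + 7*I
(3) = o^2 - 2*o - 8
(4) = (-3*c + u)*(2*c + u)*(5*c + u)
(5) = (x - 7)*(x - 2)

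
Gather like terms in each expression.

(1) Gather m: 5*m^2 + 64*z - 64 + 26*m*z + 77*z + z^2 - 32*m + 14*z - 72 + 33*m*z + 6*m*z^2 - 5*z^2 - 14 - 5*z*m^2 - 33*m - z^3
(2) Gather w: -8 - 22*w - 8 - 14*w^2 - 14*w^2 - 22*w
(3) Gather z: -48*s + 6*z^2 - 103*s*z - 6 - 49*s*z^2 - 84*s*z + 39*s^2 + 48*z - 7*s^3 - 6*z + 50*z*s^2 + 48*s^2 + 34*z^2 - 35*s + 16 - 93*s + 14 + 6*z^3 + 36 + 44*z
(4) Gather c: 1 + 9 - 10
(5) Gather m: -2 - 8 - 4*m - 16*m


(1) = m^2*(5 - 5*z) + m*(6*z^2 + 59*z - 65) - z^3 - 4*z^2 + 155*z - 150
(2) = -28*w^2 - 44*w - 16
(3) = -7*s^3 + 87*s^2 - 176*s + 6*z^3 + z^2*(40 - 49*s) + z*(50*s^2 - 187*s + 86) + 60
(4) = 0
(5) = -20*m - 10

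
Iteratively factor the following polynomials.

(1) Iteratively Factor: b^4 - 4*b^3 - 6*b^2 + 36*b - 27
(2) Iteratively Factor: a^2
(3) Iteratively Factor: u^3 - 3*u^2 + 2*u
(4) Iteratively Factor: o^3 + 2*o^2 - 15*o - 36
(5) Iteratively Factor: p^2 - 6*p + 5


(1) = (b - 3)*(b^3 - b^2 - 9*b + 9) = (b - 3)*(b + 3)*(b^2 - 4*b + 3) = (b - 3)^2*(b + 3)*(b - 1)
(2) = (a)*(a)
(3) = (u)*(u^2 - 3*u + 2) = u*(u - 1)*(u - 2)
(4) = (o + 3)*(o^2 - o - 12) = (o + 3)^2*(o - 4)
(5) = (p - 1)*(p - 5)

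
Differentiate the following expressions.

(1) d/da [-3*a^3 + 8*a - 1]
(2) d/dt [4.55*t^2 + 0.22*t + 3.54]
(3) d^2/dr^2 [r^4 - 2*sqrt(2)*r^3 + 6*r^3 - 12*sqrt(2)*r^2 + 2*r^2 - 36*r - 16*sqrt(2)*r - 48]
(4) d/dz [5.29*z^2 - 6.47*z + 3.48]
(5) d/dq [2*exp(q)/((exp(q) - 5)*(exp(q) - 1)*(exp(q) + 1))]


(1) = 8 - 9*a^2
(2) = 9.1*t + 0.22
(3) = 12*r^2 - 12*sqrt(2)*r + 36*r - 24*sqrt(2) + 4
(4) = 10.58*z - 6.47
(5) = (-4*exp(3*q) + 10*exp(2*q) + 10)*exp(q)/(exp(6*q) - 10*exp(5*q) + 23*exp(4*q) + 20*exp(3*q) - 49*exp(2*q) - 10*exp(q) + 25)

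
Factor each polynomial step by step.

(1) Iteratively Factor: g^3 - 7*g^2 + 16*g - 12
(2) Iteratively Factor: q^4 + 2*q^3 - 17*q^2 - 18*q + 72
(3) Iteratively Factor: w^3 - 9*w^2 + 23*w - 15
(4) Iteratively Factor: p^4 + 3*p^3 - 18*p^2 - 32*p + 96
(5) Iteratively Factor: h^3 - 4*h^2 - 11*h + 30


(1) = (g - 2)*(g^2 - 5*g + 6) = (g - 3)*(g - 2)*(g - 2)
(2) = (q + 3)*(q^3 - q^2 - 14*q + 24) = (q - 3)*(q + 3)*(q^2 + 2*q - 8) = (q - 3)*(q + 3)*(q + 4)*(q - 2)
(3) = (w - 3)*(w^2 - 6*w + 5) = (w - 3)*(w - 1)*(w - 5)
(4) = (p + 4)*(p^3 - p^2 - 14*p + 24) = (p - 2)*(p + 4)*(p^2 + p - 12) = (p - 3)*(p - 2)*(p + 4)*(p + 4)
(5) = (h + 3)*(h^2 - 7*h + 10) = (h - 2)*(h + 3)*(h - 5)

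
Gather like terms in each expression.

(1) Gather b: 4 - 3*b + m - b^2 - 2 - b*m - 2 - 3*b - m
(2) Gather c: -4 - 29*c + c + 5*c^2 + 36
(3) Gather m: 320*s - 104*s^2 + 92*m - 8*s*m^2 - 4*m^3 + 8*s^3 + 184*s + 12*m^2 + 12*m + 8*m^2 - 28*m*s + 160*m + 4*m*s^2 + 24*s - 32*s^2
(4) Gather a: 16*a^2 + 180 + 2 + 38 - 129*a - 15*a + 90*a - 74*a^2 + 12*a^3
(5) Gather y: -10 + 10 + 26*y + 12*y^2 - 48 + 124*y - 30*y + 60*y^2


(1) = -b^2 + b*(-m - 6)
(2) = 5*c^2 - 28*c + 32
(3) = -4*m^3 + m^2*(20 - 8*s) + m*(4*s^2 - 28*s + 264) + 8*s^3 - 136*s^2 + 528*s
(4) = 12*a^3 - 58*a^2 - 54*a + 220
(5) = 72*y^2 + 120*y - 48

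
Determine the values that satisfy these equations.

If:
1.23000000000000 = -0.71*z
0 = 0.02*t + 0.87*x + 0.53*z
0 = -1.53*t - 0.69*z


Then:
t = 0.78
x = 1.04
z = -1.73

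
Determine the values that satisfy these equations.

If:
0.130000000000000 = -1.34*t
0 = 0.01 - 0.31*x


Then:
t = -0.10
x = 0.03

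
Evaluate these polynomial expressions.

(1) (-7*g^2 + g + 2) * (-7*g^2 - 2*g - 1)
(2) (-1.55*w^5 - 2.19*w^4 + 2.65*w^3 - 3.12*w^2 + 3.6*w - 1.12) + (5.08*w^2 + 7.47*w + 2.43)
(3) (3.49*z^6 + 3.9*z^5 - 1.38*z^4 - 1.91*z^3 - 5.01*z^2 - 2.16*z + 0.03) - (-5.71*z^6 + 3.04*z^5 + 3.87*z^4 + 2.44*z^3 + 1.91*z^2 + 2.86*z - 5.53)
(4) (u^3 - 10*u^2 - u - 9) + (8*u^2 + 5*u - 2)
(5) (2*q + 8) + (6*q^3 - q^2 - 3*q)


(1) = 49*g^4 + 7*g^3 - 9*g^2 - 5*g - 2
(2) = -1.55*w^5 - 2.19*w^4 + 2.65*w^3 + 1.96*w^2 + 11.07*w + 1.31
(3) = 9.2*z^6 + 0.86*z^5 - 5.25*z^4 - 4.35*z^3 - 6.92*z^2 - 5.02*z + 5.56
(4) = u^3 - 2*u^2 + 4*u - 11
(5) = 6*q^3 - q^2 - q + 8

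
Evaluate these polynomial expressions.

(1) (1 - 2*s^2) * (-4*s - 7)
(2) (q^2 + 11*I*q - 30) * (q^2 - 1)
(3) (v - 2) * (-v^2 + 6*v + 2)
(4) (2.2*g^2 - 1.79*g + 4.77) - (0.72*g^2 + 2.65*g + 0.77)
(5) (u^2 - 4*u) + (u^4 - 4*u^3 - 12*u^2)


(1) = 8*s^3 + 14*s^2 - 4*s - 7
(2) = q^4 + 11*I*q^3 - 31*q^2 - 11*I*q + 30
(3) = -v^3 + 8*v^2 - 10*v - 4
(4) = 1.48*g^2 - 4.44*g + 4.0
(5) = u^4 - 4*u^3 - 11*u^2 - 4*u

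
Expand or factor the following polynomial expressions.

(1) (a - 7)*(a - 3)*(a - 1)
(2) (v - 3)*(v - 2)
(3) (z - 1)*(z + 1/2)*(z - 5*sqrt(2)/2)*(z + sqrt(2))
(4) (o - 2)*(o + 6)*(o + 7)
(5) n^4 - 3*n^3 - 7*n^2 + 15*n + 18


(1) = a^3 - 11*a^2 + 31*a - 21
(2) = v^2 - 5*v + 6
(3) = z^4 - 3*sqrt(2)*z^3/2 - z^3/2 - 11*z^2/2 + 3*sqrt(2)*z^2/4 + 3*sqrt(2)*z/4 + 5*z/2 + 5/2
(4) = o^3 + 11*o^2 + 16*o - 84
(5) = (n - 3)^2*(n + 1)*(n + 2)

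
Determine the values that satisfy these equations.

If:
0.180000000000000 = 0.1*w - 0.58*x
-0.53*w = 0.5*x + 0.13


Then:
w = 0.04
x = -0.30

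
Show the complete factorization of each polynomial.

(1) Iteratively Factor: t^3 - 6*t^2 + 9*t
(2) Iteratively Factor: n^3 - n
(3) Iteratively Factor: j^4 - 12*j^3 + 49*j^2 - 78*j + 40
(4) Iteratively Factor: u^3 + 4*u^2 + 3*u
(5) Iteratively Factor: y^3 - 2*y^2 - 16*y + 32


(1) = (t - 3)*(t^2 - 3*t) = t*(t - 3)*(t - 3)
(2) = (n + 1)*(n^2 - n) = n*(n + 1)*(n - 1)
(3) = (j - 4)*(j^3 - 8*j^2 + 17*j - 10) = (j - 5)*(j - 4)*(j^2 - 3*j + 2) = (j - 5)*(j - 4)*(j - 1)*(j - 2)
(4) = (u + 3)*(u^2 + u) = (u + 1)*(u + 3)*(u)
(5) = (y - 2)*(y^2 - 16) = (y - 4)*(y - 2)*(y + 4)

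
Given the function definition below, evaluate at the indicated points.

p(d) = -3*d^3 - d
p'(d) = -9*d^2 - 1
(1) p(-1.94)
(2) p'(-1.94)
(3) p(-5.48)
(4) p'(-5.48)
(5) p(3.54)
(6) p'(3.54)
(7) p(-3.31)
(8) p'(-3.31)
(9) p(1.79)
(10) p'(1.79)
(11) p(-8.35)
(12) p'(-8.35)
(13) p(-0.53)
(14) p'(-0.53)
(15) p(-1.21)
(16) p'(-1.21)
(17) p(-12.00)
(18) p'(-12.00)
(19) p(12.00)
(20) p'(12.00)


(1) = 23.84
(2) = -34.87
(3) = 499.18
(4) = -271.27
(5) = -136.63
(6) = -113.78
(7) = 112.10
(8) = -99.60
(9) = -19.00
(10) = -29.84
(11) = 1754.90
(12) = -628.50
(13) = 0.98
(14) = -3.53
(15) = 6.52
(16) = -14.18
(17) = 5196.00
(18) = -1297.00
(19) = -5196.00
(20) = -1297.00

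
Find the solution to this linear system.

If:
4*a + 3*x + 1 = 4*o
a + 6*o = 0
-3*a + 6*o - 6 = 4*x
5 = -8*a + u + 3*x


Then:
a = 21/10
o = -7/20
u = 163/5
x = -18/5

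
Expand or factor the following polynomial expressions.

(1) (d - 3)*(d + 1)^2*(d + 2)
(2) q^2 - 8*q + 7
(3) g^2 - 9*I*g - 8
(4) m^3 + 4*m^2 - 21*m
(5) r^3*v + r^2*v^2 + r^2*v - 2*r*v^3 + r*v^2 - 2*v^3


(1) = d^4 + d^3 - 7*d^2 - 13*d - 6
(2) = (q - 7)*(q - 1)
(3) = (g - 8*I)*(g - I)
(4) = m*(m - 3)*(m + 7)
(5) = (r - v)*(r + 2*v)*(r*v + v)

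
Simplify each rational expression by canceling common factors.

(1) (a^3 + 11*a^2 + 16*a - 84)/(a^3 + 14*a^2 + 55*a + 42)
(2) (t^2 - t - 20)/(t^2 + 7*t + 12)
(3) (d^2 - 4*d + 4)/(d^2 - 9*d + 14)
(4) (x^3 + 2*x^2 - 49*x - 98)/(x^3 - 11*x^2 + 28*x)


(1) = (a - 2)/(a + 1)
(2) = (t - 5)/(t + 3)
(3) = (d - 2)/(d - 7)
(4) = (x^2 + 9*x + 14)/(x^2 - 4*x)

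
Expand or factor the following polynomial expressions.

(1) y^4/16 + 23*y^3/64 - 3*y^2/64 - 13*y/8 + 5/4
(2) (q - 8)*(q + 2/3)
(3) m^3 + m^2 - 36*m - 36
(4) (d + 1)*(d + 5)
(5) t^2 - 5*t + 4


(1) = (y/4 + 1)^2*(y - 5/4)*(y - 1)
(2) = q^2 - 22*q/3 - 16/3
(3) = (m - 6)*(m + 1)*(m + 6)
(4) = d^2 + 6*d + 5
(5) = (t - 4)*(t - 1)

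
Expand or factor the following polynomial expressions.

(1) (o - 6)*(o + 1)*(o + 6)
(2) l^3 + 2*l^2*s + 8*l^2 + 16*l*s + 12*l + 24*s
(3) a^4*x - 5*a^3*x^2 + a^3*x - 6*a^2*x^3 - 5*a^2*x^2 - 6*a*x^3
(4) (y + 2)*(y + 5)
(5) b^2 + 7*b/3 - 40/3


(1) = o^3 + o^2 - 36*o - 36
(2) = (l + 2)*(l + 6)*(l + 2*s)
(3) = a*(a - 6*x)*(a + x)*(a*x + x)
(4) = y^2 + 7*y + 10
(5) = (b - 8/3)*(b + 5)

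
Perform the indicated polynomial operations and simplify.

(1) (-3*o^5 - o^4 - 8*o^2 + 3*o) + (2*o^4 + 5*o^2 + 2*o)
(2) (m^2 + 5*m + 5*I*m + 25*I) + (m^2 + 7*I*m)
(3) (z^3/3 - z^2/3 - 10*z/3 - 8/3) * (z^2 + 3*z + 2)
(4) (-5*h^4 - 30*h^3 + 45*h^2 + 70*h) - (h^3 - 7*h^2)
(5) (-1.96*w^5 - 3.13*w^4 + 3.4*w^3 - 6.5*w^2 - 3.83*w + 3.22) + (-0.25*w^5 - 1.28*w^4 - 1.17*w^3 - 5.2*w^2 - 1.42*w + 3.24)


(1) = -3*o^5 + o^4 - 3*o^2 + 5*o
(2) = 2*m^2 + 5*m + 12*I*m + 25*I
(3) = z^5/3 + 2*z^4/3 - 11*z^3/3 - 40*z^2/3 - 44*z/3 - 16/3
(4) = -5*h^4 - 31*h^3 + 52*h^2 + 70*h
(5) = -2.21*w^5 - 4.41*w^4 + 2.23*w^3 - 11.7*w^2 - 5.25*w + 6.46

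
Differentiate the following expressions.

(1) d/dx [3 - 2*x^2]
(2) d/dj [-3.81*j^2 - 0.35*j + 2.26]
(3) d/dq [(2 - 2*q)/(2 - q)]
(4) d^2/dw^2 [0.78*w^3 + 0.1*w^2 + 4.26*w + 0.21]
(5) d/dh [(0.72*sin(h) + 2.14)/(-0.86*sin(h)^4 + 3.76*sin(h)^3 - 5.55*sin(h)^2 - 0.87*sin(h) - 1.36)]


(1) = -4*x
(2) = -7.62*j - 0.35
(3) = -2/(q - 2)^2
(4) = 4.68*w + 0.2
(5) = (1.8576*sin(h)^4 + 1.9472*sin(h)^3 - 20.1432*sin(h)^2 + 23.754*sin(h) + 0.8826)*cos(h)/(0.7396*sin(h)^8 - 6.4672*sin(h)^7 + 23.6836*sin(h)^6 - 40.2396*sin(h)^5 + 26.5993*sin(h)^4 - 0.5702*sin(h)^3 + 15.8529*sin(h)^2 + 2.3664*sin(h) + 1.8496)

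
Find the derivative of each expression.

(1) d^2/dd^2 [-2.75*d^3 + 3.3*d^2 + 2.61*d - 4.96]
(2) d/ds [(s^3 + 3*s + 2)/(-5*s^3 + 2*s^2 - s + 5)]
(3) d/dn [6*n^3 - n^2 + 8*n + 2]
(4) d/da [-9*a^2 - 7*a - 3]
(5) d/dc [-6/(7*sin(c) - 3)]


(1) = 6.6 - 16.5*d
(2) = (2*s^4 + 28*s^3 + 39*s^2 - 8*s + 17)/(25*s^6 - 20*s^5 + 14*s^4 - 54*s^3 + 21*s^2 - 10*s + 25)
(3) = 18*n^2 - 2*n + 8
(4) = -18*a - 7
(5) = 42*cos(c)/(7*sin(c) - 3)^2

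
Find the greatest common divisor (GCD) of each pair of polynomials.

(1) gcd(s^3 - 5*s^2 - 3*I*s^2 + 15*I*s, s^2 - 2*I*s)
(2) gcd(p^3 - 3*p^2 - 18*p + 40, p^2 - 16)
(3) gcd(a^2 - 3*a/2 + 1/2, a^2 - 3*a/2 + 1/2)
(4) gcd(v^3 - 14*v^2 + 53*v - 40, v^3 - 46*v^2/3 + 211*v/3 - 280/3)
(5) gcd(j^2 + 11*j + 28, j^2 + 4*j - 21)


(1) = gcd(s*(s - 5)*(s - 3*I), s*(s - 2*I)) = s
(2) = gcd((p - 5)*(p - 2)*(p + 4), (p - 4)*(p + 4)) = p + 4
(3) = a^2 - 3*a/2 + 1/2
(4) = v^2 - 13*v + 40
(5) = gcd((j + 4)*(j + 7), (j - 3)*(j + 7)) = j + 7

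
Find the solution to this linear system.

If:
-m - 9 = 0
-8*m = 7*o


Then:
m = -9
o = 72/7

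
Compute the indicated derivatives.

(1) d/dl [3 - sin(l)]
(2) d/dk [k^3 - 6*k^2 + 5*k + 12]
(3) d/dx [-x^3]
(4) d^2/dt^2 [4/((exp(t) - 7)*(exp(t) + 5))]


(1) = -cos(l)
(2) = 3*k^2 - 12*k + 5
(3) = -3*x^2
(4) = (16*exp(3*t) - 24*exp(2*t) + 576*exp(t) - 280)*exp(t)/(exp(6*t) - 6*exp(5*t) - 93*exp(4*t) + 412*exp(3*t) + 3255*exp(2*t) - 7350*exp(t) - 42875)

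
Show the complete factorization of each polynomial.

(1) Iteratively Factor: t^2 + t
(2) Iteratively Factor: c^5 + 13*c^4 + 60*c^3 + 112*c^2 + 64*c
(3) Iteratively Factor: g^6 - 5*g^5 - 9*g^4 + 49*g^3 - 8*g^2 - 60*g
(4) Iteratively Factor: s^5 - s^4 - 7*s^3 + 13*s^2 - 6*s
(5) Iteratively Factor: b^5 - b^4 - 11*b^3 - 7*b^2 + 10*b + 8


(1) = (t + 1)*(t)
(2) = (c + 1)*(c^4 + 12*c^3 + 48*c^2 + 64*c) = (c + 1)*(c + 4)*(c^3 + 8*c^2 + 16*c) = (c + 1)*(c + 4)^2*(c^2 + 4*c) = (c + 1)*(c + 4)^3*(c)
(3) = (g - 2)*(g^5 - 3*g^4 - 15*g^3 + 19*g^2 + 30*g) = (g - 2)*(g + 3)*(g^4 - 6*g^3 + 3*g^2 + 10*g) = (g - 5)*(g - 2)*(g + 3)*(g^3 - g^2 - 2*g) = g*(g - 5)*(g - 2)*(g + 3)*(g^2 - g - 2) = g*(g - 5)*(g - 2)*(g + 1)*(g + 3)*(g - 2)
(4) = (s - 2)*(s^4 + s^3 - 5*s^2 + 3*s) = s*(s - 2)*(s^3 + s^2 - 5*s + 3) = s*(s - 2)*(s + 3)*(s^2 - 2*s + 1) = s*(s - 2)*(s - 1)*(s + 3)*(s - 1)
(5) = (b + 1)*(b^4 - 2*b^3 - 9*b^2 + 2*b + 8) = (b + 1)^2*(b^3 - 3*b^2 - 6*b + 8) = (b + 1)^2*(b + 2)*(b^2 - 5*b + 4) = (b - 1)*(b + 1)^2*(b + 2)*(b - 4)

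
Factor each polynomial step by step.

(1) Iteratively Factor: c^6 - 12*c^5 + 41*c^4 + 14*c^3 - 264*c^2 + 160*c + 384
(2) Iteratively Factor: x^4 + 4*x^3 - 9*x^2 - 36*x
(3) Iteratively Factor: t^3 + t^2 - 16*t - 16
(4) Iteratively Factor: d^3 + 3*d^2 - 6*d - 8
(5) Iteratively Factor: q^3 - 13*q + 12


(1) = (c - 3)*(c^5 - 9*c^4 + 14*c^3 + 56*c^2 - 96*c - 128) = (c - 3)*(c + 1)*(c^4 - 10*c^3 + 24*c^2 + 32*c - 128) = (c - 4)*(c - 3)*(c + 1)*(c^3 - 6*c^2 + 32) = (c - 4)*(c - 3)*(c + 1)*(c + 2)*(c^2 - 8*c + 16) = (c - 4)^2*(c - 3)*(c + 1)*(c + 2)*(c - 4)
(2) = (x)*(x^3 + 4*x^2 - 9*x - 36) = x*(x + 4)*(x^2 - 9) = x*(x + 3)*(x + 4)*(x - 3)
(3) = (t + 1)*(t^2 - 16) = (t - 4)*(t + 1)*(t + 4)
(4) = (d + 4)*(d^2 - d - 2) = (d + 1)*(d + 4)*(d - 2)
(5) = (q - 3)*(q^2 + 3*q - 4) = (q - 3)*(q - 1)*(q + 4)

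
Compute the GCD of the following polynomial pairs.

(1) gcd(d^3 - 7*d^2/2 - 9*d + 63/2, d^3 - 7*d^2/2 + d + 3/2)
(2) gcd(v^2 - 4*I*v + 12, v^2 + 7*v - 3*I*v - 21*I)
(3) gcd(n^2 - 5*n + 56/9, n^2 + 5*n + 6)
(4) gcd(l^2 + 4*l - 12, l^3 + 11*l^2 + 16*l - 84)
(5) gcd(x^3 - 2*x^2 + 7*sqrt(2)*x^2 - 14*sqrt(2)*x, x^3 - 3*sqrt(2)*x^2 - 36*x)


(1) = d - 3
(2) = 1
(3) = 1
(4) = gcd((l - 2)*(l + 6), (l - 2)*(l + 6)*(l + 7)) = l^2 + 4*l - 12
(5) = gcd(x*(x - 2)*(x + 7*sqrt(2)), x*(x - 6*sqrt(2))*(x + 3*sqrt(2))) = x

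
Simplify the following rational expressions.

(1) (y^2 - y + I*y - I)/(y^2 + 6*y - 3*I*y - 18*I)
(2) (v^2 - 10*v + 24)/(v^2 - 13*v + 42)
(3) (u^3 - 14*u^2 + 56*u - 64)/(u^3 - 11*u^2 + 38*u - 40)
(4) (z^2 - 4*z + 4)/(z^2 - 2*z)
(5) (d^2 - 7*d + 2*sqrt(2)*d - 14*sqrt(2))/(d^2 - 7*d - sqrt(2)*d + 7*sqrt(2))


(1) = (y^2 + y*(-1 + I) - I)/(y^2 + y*(6 - 3*I) - 18*I)
(2) = (v - 4)/(v - 7)
(3) = (u - 8)/(u - 5)
(4) = (z - 2)/z
(5) = (d + 2*sqrt(2))/(d - sqrt(2))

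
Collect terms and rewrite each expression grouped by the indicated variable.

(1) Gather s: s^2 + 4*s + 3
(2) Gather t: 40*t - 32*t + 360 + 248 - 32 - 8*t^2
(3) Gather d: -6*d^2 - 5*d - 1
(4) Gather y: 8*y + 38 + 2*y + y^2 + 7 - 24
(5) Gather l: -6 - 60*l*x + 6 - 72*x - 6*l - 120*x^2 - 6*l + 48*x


(1) = s^2 + 4*s + 3
(2) = -8*t^2 + 8*t + 576
(3) = -6*d^2 - 5*d - 1
(4) = y^2 + 10*y + 21
(5) = l*(-60*x - 12) - 120*x^2 - 24*x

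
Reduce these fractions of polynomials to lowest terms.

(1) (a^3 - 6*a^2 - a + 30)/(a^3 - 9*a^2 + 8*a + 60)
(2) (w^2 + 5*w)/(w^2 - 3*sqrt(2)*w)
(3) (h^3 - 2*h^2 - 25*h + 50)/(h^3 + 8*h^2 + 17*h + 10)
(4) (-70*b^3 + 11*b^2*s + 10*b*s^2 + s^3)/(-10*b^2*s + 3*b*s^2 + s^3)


(1) = (a - 3)/(a - 6)
(2) = (w + 5)/(w - 3*sqrt(2))
(3) = (h^2 - 7*h + 10)/(h^2 + 3*h + 2)
(4) = (7*b + s)/s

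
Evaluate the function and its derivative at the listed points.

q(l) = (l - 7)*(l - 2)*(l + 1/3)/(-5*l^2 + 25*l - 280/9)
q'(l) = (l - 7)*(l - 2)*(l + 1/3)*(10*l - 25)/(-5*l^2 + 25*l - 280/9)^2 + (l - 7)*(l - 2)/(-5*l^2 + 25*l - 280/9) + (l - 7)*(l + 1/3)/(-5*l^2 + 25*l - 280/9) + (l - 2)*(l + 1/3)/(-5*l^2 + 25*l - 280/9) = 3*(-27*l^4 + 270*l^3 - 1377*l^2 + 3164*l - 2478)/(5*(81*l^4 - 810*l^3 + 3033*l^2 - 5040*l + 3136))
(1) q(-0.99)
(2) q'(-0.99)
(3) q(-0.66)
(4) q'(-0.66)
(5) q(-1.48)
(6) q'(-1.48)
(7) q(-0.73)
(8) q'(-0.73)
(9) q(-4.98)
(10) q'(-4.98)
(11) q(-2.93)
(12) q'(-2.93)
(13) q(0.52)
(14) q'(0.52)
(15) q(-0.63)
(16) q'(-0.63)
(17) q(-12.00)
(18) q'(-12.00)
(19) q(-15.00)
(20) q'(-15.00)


(1) = 0.26
(2) = -0.36
(3) = 0.13
(4) = -0.39
(5) = 0.43
(6) = -0.33
(7) = 0.16
(8) = -0.39
(9) = 1.39
(10) = -0.24
(11) = 0.86
(12) = -0.28
(13) = -0.42
(14) = -0.57
(15) = 0.12
(16) = -0.40
(17) = 2.95
(18) = -0.21
(19) = 3.58
(20) = -0.21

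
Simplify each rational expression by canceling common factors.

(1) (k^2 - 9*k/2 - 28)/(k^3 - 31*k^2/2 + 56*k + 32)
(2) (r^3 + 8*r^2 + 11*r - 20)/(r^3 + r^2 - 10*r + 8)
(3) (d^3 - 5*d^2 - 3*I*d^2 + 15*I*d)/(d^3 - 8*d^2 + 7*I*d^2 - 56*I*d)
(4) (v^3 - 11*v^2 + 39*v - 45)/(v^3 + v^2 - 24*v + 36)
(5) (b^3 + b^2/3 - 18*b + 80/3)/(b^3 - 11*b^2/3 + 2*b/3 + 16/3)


(1) = (2*k + 7)/(2*k^2 - 15*k - 8)
(2) = (r + 5)/(r - 2)
(3) = (d^2 + d*(-5 - 3*I) + 15*I)/(d^2 + d*(-8 + 7*I) - 56*I)
(4) = (v^2 - 8*v + 15)/(v^2 + 4*v - 12)
(5) = (b + 5)/(b + 1)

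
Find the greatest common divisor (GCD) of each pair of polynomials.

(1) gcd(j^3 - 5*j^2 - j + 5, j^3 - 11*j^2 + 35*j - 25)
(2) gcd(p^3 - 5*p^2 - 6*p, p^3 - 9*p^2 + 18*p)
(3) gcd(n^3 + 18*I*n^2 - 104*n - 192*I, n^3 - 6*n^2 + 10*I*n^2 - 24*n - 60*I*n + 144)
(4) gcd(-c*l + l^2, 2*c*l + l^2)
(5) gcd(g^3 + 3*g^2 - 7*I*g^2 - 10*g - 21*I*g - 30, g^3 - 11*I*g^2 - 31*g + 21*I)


(1) = gcd((j - 5)*(j - 1)*(j + 1), (j - 5)^2*(j - 1)) = j^2 - 6*j + 5
(2) = gcd(p*(p - 6)*(p + 1), p*(p - 6)*(p - 3)) = p^2 - 6*p
(3) = gcd((n + 4*I)*(n + 6*I)*(n + 8*I), (n - 6)*(n + 4*I)*(n + 6*I)) = n^2 + 10*I*n - 24
(4) = gcd(l*(-c + l), l*(2*c + l)) = l
(5) = gcd((g + 3)*(g - 5*I)*(g - 2*I), (g - 7*I)*(g - 3*I)*(g - I)) = 1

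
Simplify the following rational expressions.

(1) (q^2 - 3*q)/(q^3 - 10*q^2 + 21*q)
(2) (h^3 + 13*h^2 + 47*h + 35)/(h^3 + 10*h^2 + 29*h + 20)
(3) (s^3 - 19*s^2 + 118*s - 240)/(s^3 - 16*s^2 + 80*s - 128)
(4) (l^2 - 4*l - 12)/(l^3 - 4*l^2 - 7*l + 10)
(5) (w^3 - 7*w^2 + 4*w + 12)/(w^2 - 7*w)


(1) = 1/(q - 7)
(2) = (h + 7)/(h + 4)
(3) = (s^2 - 11*s + 30)/(s^2 - 8*s + 16)
(4) = (l - 6)/(l^2 - 6*l + 5)
(5) = (w^3 - 7*w^2 + 4*w + 12)/(w^2 - 7*w)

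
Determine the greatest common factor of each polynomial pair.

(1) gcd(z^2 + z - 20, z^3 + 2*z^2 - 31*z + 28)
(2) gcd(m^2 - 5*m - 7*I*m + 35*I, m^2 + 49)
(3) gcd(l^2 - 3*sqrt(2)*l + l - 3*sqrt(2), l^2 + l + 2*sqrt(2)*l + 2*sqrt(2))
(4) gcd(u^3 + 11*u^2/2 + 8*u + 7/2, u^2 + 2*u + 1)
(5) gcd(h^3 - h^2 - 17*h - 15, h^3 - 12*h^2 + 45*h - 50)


(1) = gcd((z - 4)*(z + 5), (z - 4)*(z - 1)*(z + 7)) = z - 4
(2) = m - 7*I
(3) = gcd((l + 1)*(l - 3*sqrt(2)), (l + 1)*(l + 2*sqrt(2))) = l + 1
(4) = gcd((u + 1)^2*(u + 7/2), (u + 1)^2) = u^2 + 2*u + 1
(5) = gcd((h - 5)*(h + 1)*(h + 3), (h - 5)^2*(h - 2)) = h - 5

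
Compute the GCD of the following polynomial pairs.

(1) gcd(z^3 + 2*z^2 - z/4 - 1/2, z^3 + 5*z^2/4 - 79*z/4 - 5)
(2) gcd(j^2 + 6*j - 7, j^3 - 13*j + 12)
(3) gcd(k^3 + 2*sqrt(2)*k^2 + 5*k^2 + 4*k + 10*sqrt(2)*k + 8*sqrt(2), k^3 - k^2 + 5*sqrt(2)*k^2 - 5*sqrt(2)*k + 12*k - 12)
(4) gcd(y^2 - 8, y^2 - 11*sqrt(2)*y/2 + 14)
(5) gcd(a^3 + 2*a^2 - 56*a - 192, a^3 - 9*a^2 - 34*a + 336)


(1) = gcd((z - 1/2)*(z + 1/2)*(z + 2), (z - 4)*(z + 1/4)*(z + 5)) = 1
(2) = j - 1
(3) = k + 2*sqrt(2)
(4) = gcd((y - 2*sqrt(2))*(y + 2*sqrt(2)), (y - 7*sqrt(2)/2)*(y - 2*sqrt(2))) = y - 2*sqrt(2)
(5) = gcd((a - 8)*(a + 4)*(a + 6), (a - 8)*(a - 7)*(a + 6)) = a^2 - 2*a - 48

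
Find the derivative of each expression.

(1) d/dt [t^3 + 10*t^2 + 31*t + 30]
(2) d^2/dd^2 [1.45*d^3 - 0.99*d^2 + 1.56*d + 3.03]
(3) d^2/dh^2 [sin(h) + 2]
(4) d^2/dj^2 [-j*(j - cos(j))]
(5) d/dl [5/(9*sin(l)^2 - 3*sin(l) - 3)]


(1) = 3*t^2 + 20*t + 31
(2) = 8.7*d - 1.98
(3) = -sin(h)
(4) = -j*cos(j) - 2*sin(j) - 2
(5) = 5*(1 - 6*sin(l))*cos(l)/(3*(-3*sin(l)^2 + sin(l) + 1)^2)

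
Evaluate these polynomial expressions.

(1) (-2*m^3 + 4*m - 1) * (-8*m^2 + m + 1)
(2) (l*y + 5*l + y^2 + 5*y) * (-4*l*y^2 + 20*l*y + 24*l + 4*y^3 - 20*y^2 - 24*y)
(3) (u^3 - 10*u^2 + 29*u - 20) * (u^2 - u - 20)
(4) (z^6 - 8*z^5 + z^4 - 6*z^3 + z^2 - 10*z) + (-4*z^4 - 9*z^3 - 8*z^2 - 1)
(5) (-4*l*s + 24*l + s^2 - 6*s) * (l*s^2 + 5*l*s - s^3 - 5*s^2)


(1) = 16*m^5 - 2*m^4 - 34*m^3 + 12*m^2 + 3*m - 1
(2) = -4*l^2*y^3 + 124*l^2*y + 120*l^2 + 4*y^5 - 124*y^3 - 120*y^2
(3) = u^5 - 11*u^4 + 19*u^3 + 151*u^2 - 560*u + 400
(4) = z^6 - 8*z^5 - 3*z^4 - 15*z^3 - 7*z^2 - 10*z - 1
(5) = -4*l^2*s^3 + 4*l^2*s^2 + 120*l^2*s + 5*l*s^4 - 5*l*s^3 - 150*l*s^2 - s^5 + s^4 + 30*s^3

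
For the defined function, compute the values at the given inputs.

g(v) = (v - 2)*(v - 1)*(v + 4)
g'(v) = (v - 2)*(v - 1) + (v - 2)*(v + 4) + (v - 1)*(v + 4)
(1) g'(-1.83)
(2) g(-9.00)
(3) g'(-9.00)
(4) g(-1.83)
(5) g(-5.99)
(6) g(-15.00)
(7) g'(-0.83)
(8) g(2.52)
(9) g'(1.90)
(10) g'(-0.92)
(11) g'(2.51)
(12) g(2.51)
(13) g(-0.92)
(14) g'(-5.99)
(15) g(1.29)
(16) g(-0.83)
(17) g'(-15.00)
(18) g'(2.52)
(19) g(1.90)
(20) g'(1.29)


(1) = -3.61
(2) = -550.00
(3) = 215.00
(4) = 23.52
(5) = -111.14
(6) = -2992.00
(7) = -9.59
(8) = 5.15
(9) = 4.63
(10) = -9.30
(11) = 13.92
(12) = 5.01
(13) = 17.27
(14) = 85.66
(15) = -1.09
(16) = 16.42
(17) = 635.00
(18) = 14.09
(19) = -0.53
(20) = -2.43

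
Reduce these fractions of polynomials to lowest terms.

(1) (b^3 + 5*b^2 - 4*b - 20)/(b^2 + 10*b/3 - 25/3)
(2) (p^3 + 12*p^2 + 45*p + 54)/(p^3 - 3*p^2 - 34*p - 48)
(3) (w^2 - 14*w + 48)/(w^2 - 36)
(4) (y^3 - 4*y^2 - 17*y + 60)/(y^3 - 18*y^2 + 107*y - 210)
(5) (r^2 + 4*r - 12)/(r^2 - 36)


(1) = (3*b^2 - 12)/(3*b - 5)
(2) = (p^2 + 9*p + 18)/(p^2 - 6*p - 16)
(3) = (w - 8)/(w + 6)
(4) = (y^2 + y - 12)/(y^2 - 13*y + 42)
(5) = (r - 2)/(r - 6)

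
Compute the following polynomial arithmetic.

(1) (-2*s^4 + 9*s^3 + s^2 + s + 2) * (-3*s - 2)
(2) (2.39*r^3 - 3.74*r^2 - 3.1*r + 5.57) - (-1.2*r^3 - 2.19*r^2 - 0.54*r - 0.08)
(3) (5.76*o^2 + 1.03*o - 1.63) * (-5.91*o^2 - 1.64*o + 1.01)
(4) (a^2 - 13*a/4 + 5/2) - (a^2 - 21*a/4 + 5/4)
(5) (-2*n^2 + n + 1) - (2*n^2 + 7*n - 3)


(1) = 6*s^5 - 23*s^4 - 21*s^3 - 5*s^2 - 8*s - 4
(2) = 3.59*r^3 - 1.55*r^2 - 2.56*r + 5.65
(3) = -34.0416*o^4 - 15.5337*o^3 + 13.7617*o^2 + 3.7135*o - 1.6463
(4) = 2*a + 5/4
(5) = -4*n^2 - 6*n + 4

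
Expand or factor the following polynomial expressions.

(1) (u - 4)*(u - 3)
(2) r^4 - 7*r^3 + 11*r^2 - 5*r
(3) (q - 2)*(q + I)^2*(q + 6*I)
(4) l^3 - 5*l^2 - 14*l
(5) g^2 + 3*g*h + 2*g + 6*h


(1) = u^2 - 7*u + 12
(2) = r*(r - 5)*(r - 1)^2
(3) = q^4 - 2*q^3 + 8*I*q^3 - 13*q^2 - 16*I*q^2 + 26*q - 6*I*q + 12*I
(4) = l*(l - 7)*(l + 2)
(5) = (g + 2)*(g + 3*h)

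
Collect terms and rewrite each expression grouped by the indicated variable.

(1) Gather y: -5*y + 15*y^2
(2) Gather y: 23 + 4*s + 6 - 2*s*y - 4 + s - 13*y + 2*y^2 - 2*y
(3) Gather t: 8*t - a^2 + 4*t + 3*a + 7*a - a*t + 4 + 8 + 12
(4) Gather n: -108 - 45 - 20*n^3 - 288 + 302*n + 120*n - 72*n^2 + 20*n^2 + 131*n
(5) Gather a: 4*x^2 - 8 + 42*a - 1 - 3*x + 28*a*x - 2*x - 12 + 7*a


(1) = 15*y^2 - 5*y
(2) = 5*s + 2*y^2 + y*(-2*s - 15) + 25
(3) = -a^2 + 10*a + t*(12 - a) + 24
(4) = -20*n^3 - 52*n^2 + 553*n - 441
(5) = a*(28*x + 49) + 4*x^2 - 5*x - 21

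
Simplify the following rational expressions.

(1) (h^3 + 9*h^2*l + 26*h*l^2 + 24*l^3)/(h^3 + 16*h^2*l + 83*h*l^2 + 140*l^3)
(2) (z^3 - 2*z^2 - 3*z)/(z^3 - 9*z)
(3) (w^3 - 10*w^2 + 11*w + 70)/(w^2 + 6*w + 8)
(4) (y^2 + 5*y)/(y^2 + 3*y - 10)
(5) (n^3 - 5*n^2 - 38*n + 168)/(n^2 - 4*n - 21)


(1) = (h^2 + 5*h*l + 6*l^2)/(h^2 + 12*h*l + 35*l^2)
(2) = (z + 1)/(z + 3)
(3) = (w^2 - 12*w + 35)/(w + 4)
(4) = y/(y - 2)
(5) = (n^2 + 2*n - 24)/(n + 3)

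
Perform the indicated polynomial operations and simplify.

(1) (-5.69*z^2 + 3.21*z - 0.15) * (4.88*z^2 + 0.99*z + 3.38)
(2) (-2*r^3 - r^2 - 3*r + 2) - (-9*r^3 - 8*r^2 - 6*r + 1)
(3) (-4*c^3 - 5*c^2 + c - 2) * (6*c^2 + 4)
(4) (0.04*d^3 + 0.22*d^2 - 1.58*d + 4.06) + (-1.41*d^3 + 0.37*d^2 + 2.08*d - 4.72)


(1) = -27.7672*z^4 + 10.0317*z^3 - 16.7863*z^2 + 10.7013*z - 0.507
(2) = 7*r^3 + 7*r^2 + 3*r + 1
(3) = -24*c^5 - 30*c^4 - 10*c^3 - 32*c^2 + 4*c - 8
(4) = -1.37*d^3 + 0.59*d^2 + 0.5*d - 0.66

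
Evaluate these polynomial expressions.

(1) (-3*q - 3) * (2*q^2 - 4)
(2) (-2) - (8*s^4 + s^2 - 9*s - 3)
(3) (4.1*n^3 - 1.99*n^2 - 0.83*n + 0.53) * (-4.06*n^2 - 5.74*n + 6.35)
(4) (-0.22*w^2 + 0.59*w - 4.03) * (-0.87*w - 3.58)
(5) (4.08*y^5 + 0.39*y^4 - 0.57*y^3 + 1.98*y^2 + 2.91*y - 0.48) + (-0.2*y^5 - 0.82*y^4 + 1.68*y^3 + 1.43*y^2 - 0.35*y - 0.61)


(1) = -6*q^3 - 6*q^2 + 12*q + 12
(2) = -8*s^4 - s^2 + 9*s + 1
(3) = -16.646*n^5 - 15.4546*n^4 + 40.8274*n^3 - 10.0241*n^2 - 8.3127*n + 3.3655
(4) = 0.1914*w^3 + 0.2743*w^2 + 1.3939*w + 14.4274
(5) = 3.88*y^5 - 0.43*y^4 + 1.11*y^3 + 3.41*y^2 + 2.56*y - 1.09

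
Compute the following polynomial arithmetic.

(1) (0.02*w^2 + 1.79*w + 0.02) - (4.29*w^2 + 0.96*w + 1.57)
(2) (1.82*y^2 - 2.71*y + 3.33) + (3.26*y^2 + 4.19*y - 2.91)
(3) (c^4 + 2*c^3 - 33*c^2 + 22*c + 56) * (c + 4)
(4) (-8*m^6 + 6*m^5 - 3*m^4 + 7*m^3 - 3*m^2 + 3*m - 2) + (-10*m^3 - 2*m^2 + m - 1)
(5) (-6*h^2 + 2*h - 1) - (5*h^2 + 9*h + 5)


(1) = -4.27*w^2 + 0.83*w - 1.55
(2) = 5.08*y^2 + 1.48*y + 0.42
(3) = c^5 + 6*c^4 - 25*c^3 - 110*c^2 + 144*c + 224
(4) = -8*m^6 + 6*m^5 - 3*m^4 - 3*m^3 - 5*m^2 + 4*m - 3
(5) = -11*h^2 - 7*h - 6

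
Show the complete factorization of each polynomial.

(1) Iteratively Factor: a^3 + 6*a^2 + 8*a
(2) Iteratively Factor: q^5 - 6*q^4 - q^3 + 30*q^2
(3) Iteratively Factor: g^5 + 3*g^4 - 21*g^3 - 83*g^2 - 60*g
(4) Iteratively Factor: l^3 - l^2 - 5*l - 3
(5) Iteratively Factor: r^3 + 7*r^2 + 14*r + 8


(1) = (a + 2)*(a^2 + 4*a) = a*(a + 2)*(a + 4)
(2) = (q + 2)*(q^4 - 8*q^3 + 15*q^2) = (q - 3)*(q + 2)*(q^3 - 5*q^2) = q*(q - 3)*(q + 2)*(q^2 - 5*q) = q*(q - 5)*(q - 3)*(q + 2)*(q)
(3) = (g + 4)*(g^4 - g^3 - 17*g^2 - 15*g) = (g - 5)*(g + 4)*(g^3 + 4*g^2 + 3*g) = (g - 5)*(g + 1)*(g + 4)*(g^2 + 3*g) = (g - 5)*(g + 1)*(g + 3)*(g + 4)*(g)
(4) = (l + 1)*(l^2 - 2*l - 3) = (l + 1)^2*(l - 3)
(5) = (r + 2)*(r^2 + 5*r + 4) = (r + 1)*(r + 2)*(r + 4)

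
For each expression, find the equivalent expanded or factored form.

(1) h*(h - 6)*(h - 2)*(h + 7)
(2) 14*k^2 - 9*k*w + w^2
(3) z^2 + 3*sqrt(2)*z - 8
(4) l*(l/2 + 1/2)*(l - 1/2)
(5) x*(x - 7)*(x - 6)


(1) = h^4 - h^3 - 44*h^2 + 84*h
(2) = (-7*k + w)*(-2*k + w)
(3) = (z - sqrt(2))*(z + 4*sqrt(2))
(4) = l^3/2 + l^2/4 - l/4
(5) = x^3 - 13*x^2 + 42*x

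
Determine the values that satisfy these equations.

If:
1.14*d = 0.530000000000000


Then:
d = 0.46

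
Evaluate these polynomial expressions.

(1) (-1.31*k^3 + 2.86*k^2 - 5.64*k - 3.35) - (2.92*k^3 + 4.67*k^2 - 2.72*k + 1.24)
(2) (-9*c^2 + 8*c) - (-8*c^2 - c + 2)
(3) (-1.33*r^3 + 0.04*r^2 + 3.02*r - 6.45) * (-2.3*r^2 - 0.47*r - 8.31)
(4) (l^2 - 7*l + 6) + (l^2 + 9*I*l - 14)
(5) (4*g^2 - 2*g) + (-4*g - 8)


(1) = -4.23*k^3 - 1.81*k^2 - 2.92*k - 4.59
(2) = -c^2 + 9*c - 2
(3) = 3.059*r^5 + 0.5331*r^4 + 4.0875*r^3 + 13.0832*r^2 - 22.0647*r + 53.5995
(4) = 2*l^2 - 7*l + 9*I*l - 8
(5) = 4*g^2 - 6*g - 8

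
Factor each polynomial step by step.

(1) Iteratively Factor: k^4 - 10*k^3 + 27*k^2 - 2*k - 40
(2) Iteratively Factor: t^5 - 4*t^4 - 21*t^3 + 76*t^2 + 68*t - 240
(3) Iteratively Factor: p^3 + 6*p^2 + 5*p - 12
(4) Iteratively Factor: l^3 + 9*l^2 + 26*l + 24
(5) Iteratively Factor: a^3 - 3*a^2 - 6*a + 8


(1) = (k - 2)*(k^3 - 8*k^2 + 11*k + 20) = (k - 2)*(k + 1)*(k^2 - 9*k + 20) = (k - 4)*(k - 2)*(k + 1)*(k - 5)
(2) = (t - 5)*(t^4 + t^3 - 16*t^2 - 4*t + 48) = (t - 5)*(t + 2)*(t^3 - t^2 - 14*t + 24) = (t - 5)*(t - 3)*(t + 2)*(t^2 + 2*t - 8) = (t - 5)*(t - 3)*(t + 2)*(t + 4)*(t - 2)
(3) = (p - 1)*(p^2 + 7*p + 12) = (p - 1)*(p + 4)*(p + 3)
(4) = (l + 4)*(l^2 + 5*l + 6) = (l + 3)*(l + 4)*(l + 2)
(5) = (a - 4)*(a^2 + a - 2) = (a - 4)*(a - 1)*(a + 2)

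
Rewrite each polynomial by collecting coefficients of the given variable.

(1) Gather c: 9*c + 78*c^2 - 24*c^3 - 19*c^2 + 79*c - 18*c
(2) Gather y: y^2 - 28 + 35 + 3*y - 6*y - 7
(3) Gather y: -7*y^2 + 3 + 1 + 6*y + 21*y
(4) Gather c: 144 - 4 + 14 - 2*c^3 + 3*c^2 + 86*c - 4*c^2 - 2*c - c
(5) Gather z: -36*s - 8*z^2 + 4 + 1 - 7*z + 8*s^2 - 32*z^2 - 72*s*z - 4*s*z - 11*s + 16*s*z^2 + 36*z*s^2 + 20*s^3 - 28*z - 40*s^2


(1) = -24*c^3 + 59*c^2 + 70*c
(2) = y^2 - 3*y
(3) = -7*y^2 + 27*y + 4
(4) = -2*c^3 - c^2 + 83*c + 154
(5) = 20*s^3 - 32*s^2 - 47*s + z^2*(16*s - 40) + z*(36*s^2 - 76*s - 35) + 5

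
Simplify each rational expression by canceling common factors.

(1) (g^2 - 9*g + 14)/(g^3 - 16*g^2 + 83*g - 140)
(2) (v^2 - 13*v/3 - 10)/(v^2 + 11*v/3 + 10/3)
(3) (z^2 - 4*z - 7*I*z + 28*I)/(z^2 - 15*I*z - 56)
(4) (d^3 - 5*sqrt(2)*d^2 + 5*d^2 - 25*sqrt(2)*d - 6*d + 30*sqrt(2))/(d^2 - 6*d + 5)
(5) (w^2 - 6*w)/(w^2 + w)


(1) = (g - 2)/(g^2 - 9*g + 20)
(2) = (v - 6)/(v + 2)
(3) = (z - 4)/(z - 8*I)
(4) = (d^2 + d*(6 - 5*sqrt(2)) - 30*sqrt(2))/(d - 5)
(5) = (w - 6)/(w + 1)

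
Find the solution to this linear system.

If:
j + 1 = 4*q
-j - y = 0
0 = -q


Then:
j = -1
q = 0
y = 1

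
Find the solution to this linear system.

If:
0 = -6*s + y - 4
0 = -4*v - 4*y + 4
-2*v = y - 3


Then:
s = -5/6
v = 2
y = -1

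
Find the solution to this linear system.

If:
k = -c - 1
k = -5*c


Then:
c = 1/4
k = -5/4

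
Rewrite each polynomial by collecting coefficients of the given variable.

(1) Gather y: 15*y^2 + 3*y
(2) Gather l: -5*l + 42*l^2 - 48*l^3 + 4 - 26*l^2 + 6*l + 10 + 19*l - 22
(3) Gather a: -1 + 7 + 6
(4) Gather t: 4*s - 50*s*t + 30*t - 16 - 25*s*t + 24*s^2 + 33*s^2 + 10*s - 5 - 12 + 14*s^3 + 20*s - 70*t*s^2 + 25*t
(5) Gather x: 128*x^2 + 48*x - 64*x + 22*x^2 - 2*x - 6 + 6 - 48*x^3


(1) = 15*y^2 + 3*y
(2) = -48*l^3 + 16*l^2 + 20*l - 8
(3) = 12
(4) = 14*s^3 + 57*s^2 + 34*s + t*(-70*s^2 - 75*s + 55) - 33
(5) = -48*x^3 + 150*x^2 - 18*x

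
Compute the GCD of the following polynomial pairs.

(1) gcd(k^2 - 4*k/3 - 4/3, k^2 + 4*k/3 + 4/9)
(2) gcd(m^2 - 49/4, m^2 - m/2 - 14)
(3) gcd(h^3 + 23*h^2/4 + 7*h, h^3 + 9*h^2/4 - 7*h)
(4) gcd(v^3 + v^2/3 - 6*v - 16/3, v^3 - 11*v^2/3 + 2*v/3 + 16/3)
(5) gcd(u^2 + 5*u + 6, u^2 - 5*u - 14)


(1) = k + 2/3
(2) = m + 7/2
(3) = gcd(h*(h + 7/4)*(h + 4), h*(h - 7/4)*(h + 4)) = h^2 + 4*h
(4) = v^2 - 5*v/3 - 8/3
(5) = u + 2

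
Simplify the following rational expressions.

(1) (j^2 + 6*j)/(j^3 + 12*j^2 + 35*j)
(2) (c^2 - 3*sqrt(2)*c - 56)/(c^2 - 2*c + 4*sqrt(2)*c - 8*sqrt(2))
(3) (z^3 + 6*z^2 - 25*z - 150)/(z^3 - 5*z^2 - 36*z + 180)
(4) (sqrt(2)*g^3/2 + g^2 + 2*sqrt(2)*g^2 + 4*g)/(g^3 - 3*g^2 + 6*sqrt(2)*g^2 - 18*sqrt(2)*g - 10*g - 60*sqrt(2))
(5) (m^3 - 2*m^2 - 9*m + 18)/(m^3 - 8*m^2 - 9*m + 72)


(1) = (j + 6)/(j^2 + 12*j + 35)
(2) = (c - 7*sqrt(2))/(c - 2)
(3) = (z + 5)/(z - 6)
(4) = (sqrt(2)*g^3 + g^2*(2 + 4*sqrt(2)) + 8*g)/(2*g^3 + g^2*(-6 + 12*sqrt(2)) + g*(-36*sqrt(2) - 20) - 120*sqrt(2))
(5) = (m - 2)/(m - 8)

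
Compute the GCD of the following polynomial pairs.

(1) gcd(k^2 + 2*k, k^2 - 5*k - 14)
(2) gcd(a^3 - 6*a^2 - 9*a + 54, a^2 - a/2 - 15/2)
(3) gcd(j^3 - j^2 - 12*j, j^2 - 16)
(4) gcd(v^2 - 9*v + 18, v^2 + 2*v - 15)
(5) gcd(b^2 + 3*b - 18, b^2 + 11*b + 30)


(1) = gcd(k*(k + 2), (k - 7)*(k + 2)) = k + 2
(2) = a - 3
(3) = gcd(j*(j - 4)*(j + 3), (j - 4)*(j + 4)) = j - 4
(4) = v - 3
(5) = gcd((b - 3)*(b + 6), (b + 5)*(b + 6)) = b + 6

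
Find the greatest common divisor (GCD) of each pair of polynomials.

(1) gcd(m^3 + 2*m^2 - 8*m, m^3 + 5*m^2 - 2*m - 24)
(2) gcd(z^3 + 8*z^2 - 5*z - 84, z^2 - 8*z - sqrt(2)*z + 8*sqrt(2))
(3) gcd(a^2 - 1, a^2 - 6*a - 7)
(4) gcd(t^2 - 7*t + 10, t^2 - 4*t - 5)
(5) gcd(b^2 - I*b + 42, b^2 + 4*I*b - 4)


(1) = m^2 + 2*m - 8
(2) = gcd((z - 3)*(z + 4)*(z + 7), (z - 8)*(z - sqrt(2))) = 1
(3) = gcd((a - 1)*(a + 1), (a - 7)*(a + 1)) = a + 1
(4) = gcd((t - 5)*(t - 2), (t - 5)*(t + 1)) = t - 5
(5) = gcd((b - 7*I)*(b + 6*I), (b + 2*I)^2) = 1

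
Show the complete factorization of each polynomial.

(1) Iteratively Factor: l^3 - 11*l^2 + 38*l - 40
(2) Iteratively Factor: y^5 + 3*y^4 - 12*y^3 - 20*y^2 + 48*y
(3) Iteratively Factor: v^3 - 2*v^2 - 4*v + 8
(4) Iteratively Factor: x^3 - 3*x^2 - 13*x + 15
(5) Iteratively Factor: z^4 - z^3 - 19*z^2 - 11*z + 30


(1) = (l - 5)*(l^2 - 6*l + 8) = (l - 5)*(l - 2)*(l - 4)
(2) = (y + 4)*(y^4 - y^3 - 8*y^2 + 12*y) = (y - 2)*(y + 4)*(y^3 + y^2 - 6*y) = y*(y - 2)*(y + 4)*(y^2 + y - 6) = y*(y - 2)*(y + 3)*(y + 4)*(y - 2)
(3) = (v - 2)*(v^2 - 4) = (v - 2)^2*(v + 2)
(4) = (x - 5)*(x^2 + 2*x - 3) = (x - 5)*(x + 3)*(x - 1)
(5) = (z - 1)*(z^3 - 19*z - 30) = (z - 1)*(z + 3)*(z^2 - 3*z - 10) = (z - 5)*(z - 1)*(z + 3)*(z + 2)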